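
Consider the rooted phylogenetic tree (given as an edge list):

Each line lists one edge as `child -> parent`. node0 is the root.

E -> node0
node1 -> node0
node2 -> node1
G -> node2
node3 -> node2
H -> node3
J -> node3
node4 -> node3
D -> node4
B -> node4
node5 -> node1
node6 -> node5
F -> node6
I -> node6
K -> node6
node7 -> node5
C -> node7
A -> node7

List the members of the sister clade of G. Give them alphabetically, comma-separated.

B, D, H, J

G attaches to the tree at the node subtending (G,(H,J,(D,B))).
The other lineage descending from that same node — the sister group — is (H,J,(D,B)); its 4 tips in alphabetical order are the answer.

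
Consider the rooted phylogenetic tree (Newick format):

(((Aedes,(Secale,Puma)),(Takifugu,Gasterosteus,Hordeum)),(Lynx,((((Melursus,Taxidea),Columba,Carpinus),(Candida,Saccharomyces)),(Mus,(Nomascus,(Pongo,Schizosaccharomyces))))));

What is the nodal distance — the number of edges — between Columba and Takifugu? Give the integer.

The MRCA of Columba and Takifugu is the root of the tree.
From Columba up to that node: 5 branches. From Takifugu up to the same node: 3 branches. Total: 5 + 3 = 8.

8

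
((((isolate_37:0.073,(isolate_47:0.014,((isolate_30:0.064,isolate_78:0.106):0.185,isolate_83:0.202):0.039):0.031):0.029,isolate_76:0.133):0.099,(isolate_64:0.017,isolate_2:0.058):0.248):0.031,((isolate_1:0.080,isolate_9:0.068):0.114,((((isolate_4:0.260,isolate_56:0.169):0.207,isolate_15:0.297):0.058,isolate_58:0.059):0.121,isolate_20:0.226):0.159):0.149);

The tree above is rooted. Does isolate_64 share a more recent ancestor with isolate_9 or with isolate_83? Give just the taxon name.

isolate_83

The MRCA of isolate_64 and isolate_83 subtends (((isolate_37,(isolate_47,((isolate_30,isolate_78),isolate_83))),isolate_76),(isolate_64,isolate_2)) (8 taxa).
The MRCA of isolate_64 and isolate_9 is the root, subtending the entire tree (15 taxa).
The first is nested inside the second, so isolate_64 shares a more recent common ancestor with isolate_83.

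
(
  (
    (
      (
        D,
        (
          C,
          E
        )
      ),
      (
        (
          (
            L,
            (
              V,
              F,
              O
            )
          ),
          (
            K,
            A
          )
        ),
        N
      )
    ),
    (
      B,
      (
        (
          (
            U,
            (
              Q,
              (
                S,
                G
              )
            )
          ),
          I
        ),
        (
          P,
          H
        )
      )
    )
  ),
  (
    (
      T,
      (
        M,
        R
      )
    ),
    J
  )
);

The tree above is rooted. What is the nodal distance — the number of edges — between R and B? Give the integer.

The MRCA of R and B is the root of the tree.
From R up to that node: 4 branches. From B up to the same node: 3 branches. Total: 4 + 3 = 7.

7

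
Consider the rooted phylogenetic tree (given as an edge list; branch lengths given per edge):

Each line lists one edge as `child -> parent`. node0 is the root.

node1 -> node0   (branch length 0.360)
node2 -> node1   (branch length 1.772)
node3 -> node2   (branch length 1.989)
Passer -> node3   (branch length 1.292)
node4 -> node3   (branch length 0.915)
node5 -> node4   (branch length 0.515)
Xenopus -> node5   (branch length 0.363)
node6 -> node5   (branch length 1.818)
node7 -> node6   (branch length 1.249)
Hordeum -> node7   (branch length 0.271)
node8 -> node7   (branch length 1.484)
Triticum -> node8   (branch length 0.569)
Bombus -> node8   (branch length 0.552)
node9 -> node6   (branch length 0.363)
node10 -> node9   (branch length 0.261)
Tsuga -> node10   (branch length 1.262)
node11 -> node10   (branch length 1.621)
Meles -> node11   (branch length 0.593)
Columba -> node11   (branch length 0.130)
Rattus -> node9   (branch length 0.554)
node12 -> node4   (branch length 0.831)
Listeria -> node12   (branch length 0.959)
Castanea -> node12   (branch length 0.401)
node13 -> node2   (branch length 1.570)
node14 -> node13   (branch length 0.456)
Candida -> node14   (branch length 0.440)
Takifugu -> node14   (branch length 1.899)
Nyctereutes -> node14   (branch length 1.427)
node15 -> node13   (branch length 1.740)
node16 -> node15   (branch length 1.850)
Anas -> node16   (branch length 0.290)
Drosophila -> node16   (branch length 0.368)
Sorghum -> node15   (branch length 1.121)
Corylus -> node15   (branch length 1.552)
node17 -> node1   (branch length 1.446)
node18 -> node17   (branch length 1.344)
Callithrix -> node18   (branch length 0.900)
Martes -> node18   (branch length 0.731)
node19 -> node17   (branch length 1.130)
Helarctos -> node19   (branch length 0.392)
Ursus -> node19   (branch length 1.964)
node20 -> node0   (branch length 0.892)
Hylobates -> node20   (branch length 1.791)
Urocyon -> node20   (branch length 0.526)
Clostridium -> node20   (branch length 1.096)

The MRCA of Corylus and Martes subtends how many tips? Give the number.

22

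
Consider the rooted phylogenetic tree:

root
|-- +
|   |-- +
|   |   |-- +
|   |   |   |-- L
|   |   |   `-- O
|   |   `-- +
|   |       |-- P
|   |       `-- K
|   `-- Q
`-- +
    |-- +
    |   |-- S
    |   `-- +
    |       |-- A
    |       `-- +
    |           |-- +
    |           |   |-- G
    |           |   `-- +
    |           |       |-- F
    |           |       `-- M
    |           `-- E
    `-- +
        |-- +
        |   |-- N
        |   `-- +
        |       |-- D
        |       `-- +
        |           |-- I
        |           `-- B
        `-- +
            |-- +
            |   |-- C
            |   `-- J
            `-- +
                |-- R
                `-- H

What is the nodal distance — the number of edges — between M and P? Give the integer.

11

The MRCA of M and P is the root of the tree.
From M up to that node: 7 branches. From P up to the same node: 4 branches. Total: 7 + 4 = 11.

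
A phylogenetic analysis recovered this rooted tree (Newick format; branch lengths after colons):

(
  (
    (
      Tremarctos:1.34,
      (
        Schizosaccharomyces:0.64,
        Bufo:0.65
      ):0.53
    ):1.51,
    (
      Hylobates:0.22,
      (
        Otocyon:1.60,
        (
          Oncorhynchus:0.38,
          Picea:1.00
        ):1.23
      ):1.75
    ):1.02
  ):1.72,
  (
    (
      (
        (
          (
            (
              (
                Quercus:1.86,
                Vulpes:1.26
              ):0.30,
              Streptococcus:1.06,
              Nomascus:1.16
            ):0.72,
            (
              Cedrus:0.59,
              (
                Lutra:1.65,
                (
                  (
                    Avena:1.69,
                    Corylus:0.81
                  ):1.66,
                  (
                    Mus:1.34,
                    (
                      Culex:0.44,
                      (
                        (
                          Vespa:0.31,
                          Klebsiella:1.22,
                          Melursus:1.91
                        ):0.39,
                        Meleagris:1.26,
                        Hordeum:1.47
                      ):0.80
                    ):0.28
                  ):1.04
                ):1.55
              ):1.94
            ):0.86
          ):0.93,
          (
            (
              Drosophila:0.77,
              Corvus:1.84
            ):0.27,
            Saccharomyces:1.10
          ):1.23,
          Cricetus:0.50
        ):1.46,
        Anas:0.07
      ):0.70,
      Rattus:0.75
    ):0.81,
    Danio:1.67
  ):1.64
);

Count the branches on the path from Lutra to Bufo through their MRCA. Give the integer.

12

The MRCA of Lutra and Bufo is the root of the tree.
From Lutra up to that node: 8 branches. From Bufo up to the same node: 4 branches. Total: 8 + 4 = 12.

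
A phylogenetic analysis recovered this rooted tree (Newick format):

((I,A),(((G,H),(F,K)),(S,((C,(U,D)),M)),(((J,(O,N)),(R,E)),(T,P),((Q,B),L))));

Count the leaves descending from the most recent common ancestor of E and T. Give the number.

10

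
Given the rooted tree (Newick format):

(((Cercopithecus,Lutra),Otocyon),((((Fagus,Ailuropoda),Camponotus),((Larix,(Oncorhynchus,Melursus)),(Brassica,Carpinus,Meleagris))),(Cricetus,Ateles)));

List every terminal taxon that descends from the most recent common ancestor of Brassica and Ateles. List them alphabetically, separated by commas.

Tracing Brassica: it sits inside (Brassica,Carpinus,Meleagris).
Tracing Ateles: it sits inside (Cricetus,Ateles).
The smallest clade enclosing both is ((((Fagus,Ailuropoda),Camponotus),((Larix,(Oncorhynchus,Melursus)),(Brassica,Carpinus,Meleagris))),(Cricetus,Ateles)); the answer is its 11 terminal taxa in alphabetical order.

Ailuropoda, Ateles, Brassica, Camponotus, Carpinus, Cricetus, Fagus, Larix, Meleagris, Melursus, Oncorhynchus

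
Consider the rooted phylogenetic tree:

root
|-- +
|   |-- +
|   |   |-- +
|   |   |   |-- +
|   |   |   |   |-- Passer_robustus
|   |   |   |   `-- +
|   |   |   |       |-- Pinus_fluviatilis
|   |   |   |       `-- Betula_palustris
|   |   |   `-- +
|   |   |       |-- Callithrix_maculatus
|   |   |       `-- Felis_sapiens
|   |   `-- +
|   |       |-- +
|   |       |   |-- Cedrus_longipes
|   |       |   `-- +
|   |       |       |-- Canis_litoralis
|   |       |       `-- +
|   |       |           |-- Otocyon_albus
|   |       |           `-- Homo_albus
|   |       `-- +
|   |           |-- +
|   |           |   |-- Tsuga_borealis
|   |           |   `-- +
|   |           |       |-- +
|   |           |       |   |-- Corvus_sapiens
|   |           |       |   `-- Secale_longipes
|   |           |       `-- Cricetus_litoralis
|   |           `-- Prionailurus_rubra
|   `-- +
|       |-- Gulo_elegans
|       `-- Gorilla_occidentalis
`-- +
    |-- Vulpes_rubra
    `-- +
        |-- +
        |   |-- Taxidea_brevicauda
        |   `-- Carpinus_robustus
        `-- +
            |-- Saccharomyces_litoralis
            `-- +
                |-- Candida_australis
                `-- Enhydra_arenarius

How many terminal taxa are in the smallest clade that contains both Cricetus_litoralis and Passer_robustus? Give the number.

14

The MRCA of Cricetus_litoralis and Passer_robustus is the node subtending (((Passer_robustus,(Pinus_fluviatilis,Betula_palustris)),(Callithrix_maculatus,Felis_sapiens)),((Cedrus_longipes,(Canis_litoralis,(Otocyon_albus,Homo_albus))),((Tsuga_borealis,((Corvus_sapiens,Secale_longipes),Cricetus_litoralis)),Prionailurus_rubra))).
That clade contains 14 terminal taxa: Betula_palustris, Callithrix_maculatus, Canis_litoralis, Cedrus_longipes, Corvus_sapiens, Cricetus_litoralis, Felis_sapiens, Homo_albus, Otocyon_albus, Passer_robustus, Pinus_fluviatilis, Prionailurus_rubra, Secale_longipes, Tsuga_borealis.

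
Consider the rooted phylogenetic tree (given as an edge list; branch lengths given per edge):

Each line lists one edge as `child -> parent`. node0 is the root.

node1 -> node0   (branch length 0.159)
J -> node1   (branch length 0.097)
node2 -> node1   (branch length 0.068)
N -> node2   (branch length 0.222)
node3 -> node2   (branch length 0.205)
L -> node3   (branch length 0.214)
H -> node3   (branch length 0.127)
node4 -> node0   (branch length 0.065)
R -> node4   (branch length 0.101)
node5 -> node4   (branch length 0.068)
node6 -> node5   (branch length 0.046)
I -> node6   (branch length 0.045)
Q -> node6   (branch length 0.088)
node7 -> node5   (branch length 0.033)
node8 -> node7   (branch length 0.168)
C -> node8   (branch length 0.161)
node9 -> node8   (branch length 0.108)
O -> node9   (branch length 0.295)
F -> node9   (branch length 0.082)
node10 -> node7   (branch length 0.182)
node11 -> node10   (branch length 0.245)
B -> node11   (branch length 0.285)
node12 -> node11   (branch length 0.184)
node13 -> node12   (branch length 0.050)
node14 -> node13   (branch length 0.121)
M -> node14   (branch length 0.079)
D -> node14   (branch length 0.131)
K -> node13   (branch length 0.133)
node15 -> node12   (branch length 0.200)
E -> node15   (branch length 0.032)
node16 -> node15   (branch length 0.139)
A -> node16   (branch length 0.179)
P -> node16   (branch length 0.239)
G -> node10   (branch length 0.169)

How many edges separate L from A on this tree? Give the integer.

The MRCA of L and A is the root of the tree.
From L up to that node: 4 branches. From A up to the same node: 9 branches. Total: 4 + 9 = 13.

13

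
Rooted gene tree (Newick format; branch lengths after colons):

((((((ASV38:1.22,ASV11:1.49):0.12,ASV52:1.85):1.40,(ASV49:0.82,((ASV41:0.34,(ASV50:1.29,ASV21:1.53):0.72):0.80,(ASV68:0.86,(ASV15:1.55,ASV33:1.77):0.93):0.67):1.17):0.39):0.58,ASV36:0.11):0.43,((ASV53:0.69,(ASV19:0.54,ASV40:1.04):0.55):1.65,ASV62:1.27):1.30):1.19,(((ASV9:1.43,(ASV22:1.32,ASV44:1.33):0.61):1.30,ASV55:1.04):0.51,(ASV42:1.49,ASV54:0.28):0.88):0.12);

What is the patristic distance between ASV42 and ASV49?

The path runs ASV42 → … → MRCA → … → ASV49; the MRCA is the root of the tree.
Branch lengths along that path: 1.49 + 0.88 + 0.12 + 1.19 + 0.43 + 0.58 + 0.39 + 0.82 = 5.90.

5.90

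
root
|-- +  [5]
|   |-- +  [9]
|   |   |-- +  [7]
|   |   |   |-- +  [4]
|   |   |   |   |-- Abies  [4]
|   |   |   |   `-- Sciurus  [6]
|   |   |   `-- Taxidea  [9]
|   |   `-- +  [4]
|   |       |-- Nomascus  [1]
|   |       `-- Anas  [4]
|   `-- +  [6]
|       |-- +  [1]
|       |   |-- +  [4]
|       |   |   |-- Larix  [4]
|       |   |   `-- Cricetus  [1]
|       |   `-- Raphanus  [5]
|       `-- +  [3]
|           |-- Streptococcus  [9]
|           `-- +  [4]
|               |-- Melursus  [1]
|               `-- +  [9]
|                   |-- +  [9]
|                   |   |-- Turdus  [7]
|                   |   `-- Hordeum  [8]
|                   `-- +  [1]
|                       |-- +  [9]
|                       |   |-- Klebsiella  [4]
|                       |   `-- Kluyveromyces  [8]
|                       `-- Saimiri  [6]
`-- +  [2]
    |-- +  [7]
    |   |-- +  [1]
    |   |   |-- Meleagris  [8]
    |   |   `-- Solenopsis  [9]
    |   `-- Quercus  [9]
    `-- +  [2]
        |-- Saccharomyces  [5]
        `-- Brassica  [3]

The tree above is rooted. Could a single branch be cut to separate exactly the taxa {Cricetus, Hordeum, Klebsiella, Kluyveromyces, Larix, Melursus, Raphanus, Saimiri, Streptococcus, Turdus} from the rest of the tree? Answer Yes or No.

Yes

The most recent common ancestor of these taxa subtends (((Larix,Cricetus),Raphanus),(Streptococcus,(Melursus,((Turdus,Hordeum),((Klebsiella,Kluyveromyces),Saimiri))))).
That clade has exactly 10 tips — every listed taxon and nothing else — so the group is monophyletic.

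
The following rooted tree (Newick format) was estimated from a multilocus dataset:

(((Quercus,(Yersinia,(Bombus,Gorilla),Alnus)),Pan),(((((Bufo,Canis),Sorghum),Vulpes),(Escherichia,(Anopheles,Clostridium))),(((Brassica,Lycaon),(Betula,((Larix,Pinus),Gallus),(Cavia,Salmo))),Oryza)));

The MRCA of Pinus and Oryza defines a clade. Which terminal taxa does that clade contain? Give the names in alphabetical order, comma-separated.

Tracing Pinus: it sits inside (Larix,Pinus).
Tracing Oryza: it sits inside (((Brassica,Lycaon),(Betula,((Larix,Pinus),Gallus),(Cavia,Salmo))),Oryza).
The smallest clade enclosing both is (((Brassica,Lycaon),(Betula,((Larix,Pinus),Gallus),(Cavia,Salmo))),Oryza); the answer is its 9 terminal taxa in alphabetical order.

Betula, Brassica, Cavia, Gallus, Larix, Lycaon, Oryza, Pinus, Salmo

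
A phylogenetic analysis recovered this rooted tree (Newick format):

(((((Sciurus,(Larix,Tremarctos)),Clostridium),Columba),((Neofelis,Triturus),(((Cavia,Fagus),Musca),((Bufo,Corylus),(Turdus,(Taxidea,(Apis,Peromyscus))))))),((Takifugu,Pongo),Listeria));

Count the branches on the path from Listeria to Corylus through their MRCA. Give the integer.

The MRCA of Listeria and Corylus is the root of the tree.
From Listeria up to that node: 2 branches. From Corylus up to the same node: 6 branches. Total: 2 + 6 = 8.

8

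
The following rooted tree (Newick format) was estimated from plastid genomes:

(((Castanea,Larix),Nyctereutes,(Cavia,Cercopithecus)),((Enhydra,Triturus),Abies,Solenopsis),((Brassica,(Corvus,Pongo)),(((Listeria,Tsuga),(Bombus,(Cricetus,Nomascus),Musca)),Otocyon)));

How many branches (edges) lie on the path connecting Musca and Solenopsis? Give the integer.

7

The MRCA of Musca and Solenopsis is the root of the tree.
From Musca up to that node: 5 branches. From Solenopsis up to the same node: 2 branches. Total: 5 + 2 = 7.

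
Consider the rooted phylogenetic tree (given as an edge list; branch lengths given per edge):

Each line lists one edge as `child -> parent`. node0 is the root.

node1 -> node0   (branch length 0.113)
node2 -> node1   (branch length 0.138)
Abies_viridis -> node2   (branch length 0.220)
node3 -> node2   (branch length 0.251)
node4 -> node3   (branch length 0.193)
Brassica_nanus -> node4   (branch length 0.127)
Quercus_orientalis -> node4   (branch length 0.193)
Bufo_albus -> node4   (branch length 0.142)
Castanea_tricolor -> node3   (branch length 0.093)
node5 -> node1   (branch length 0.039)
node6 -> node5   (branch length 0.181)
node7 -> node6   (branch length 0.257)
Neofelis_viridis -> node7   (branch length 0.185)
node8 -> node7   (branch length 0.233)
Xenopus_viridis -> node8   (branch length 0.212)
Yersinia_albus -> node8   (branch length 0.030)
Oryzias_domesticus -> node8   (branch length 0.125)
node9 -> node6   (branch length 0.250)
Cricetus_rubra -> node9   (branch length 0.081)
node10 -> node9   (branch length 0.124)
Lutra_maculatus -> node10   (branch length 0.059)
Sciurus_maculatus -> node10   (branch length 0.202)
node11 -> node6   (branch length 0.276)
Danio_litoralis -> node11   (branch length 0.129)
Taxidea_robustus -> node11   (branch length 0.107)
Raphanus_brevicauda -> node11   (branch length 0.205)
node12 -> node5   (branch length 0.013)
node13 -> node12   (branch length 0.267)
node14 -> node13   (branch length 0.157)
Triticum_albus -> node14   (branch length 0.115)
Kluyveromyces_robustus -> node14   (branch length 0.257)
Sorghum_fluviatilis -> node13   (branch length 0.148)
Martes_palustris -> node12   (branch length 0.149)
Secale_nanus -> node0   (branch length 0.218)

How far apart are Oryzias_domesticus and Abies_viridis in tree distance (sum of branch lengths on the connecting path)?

The path runs Oryzias_domesticus → … → MRCA → … → Abies_viridis; the MRCA is the node subtending ((Abies_viridis,((Brassica_nanus,Quercus_orientalis,Bufo_albus),Castanea_tricolor)),(((Neofelis_viridis,(Xenopus_viridis,Yersinia_albus,Oryzias_domesticus)),(Cricetus_rubra,(Lutra_maculatus,Sciurus_maculatus)),(Danio_litoralis,Taxidea_robustus,Raphanus_brevicauda)),(((Triticum_albus,Kluyveromyces_robustus),Sorghum_fluviatilis),Martes_palustris))).
Branch lengths along that path: 0.125 + 0.233 + 0.257 + 0.181 + 0.039 + 0.138 + 0.220 = 1.193.

1.193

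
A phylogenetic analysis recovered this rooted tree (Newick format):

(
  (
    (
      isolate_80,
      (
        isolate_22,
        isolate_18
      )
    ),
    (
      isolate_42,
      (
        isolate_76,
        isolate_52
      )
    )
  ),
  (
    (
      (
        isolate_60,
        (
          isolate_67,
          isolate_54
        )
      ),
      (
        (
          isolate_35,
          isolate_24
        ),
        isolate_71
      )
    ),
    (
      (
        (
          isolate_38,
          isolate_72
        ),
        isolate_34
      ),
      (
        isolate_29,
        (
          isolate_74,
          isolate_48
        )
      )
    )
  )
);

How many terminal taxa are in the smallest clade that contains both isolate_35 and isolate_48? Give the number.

The MRCA of isolate_35 and isolate_48 is the node subtending (((isolate_60,(isolate_67,isolate_54)),((isolate_35,isolate_24),isolate_71)),(((isolate_38,isolate_72),isolate_34),(isolate_29,(isolate_74,isolate_48)))).
That clade contains 12 terminal taxa: isolate_24, isolate_29, isolate_34, isolate_35, isolate_38, isolate_48, isolate_54, isolate_60, isolate_67, isolate_71, isolate_72, isolate_74.

12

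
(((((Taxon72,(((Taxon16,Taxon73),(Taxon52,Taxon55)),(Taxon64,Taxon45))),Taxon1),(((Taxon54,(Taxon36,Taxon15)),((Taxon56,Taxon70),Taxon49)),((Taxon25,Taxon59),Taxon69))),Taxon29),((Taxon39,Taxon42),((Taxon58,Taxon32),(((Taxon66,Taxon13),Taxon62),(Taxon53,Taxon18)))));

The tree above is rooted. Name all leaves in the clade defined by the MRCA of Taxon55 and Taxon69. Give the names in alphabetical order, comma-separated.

Tracing Taxon55: it sits inside (Taxon52,Taxon55).
Tracing Taxon69: it sits inside ((Taxon25,Taxon59),Taxon69).
The smallest clade enclosing both is (((Taxon72,(((Taxon16,Taxon73),(Taxon52,Taxon55)),(Taxon64,Taxon45))),Taxon1),(((Taxon54,(Taxon36,Taxon15)),((Taxon56,Taxon70),Taxon49)),((Taxon25,Taxon59),Taxon69))); the answer is its 17 terminal taxa in alphabetical order.

Taxon1, Taxon15, Taxon16, Taxon25, Taxon36, Taxon45, Taxon49, Taxon52, Taxon54, Taxon55, Taxon56, Taxon59, Taxon64, Taxon69, Taxon70, Taxon72, Taxon73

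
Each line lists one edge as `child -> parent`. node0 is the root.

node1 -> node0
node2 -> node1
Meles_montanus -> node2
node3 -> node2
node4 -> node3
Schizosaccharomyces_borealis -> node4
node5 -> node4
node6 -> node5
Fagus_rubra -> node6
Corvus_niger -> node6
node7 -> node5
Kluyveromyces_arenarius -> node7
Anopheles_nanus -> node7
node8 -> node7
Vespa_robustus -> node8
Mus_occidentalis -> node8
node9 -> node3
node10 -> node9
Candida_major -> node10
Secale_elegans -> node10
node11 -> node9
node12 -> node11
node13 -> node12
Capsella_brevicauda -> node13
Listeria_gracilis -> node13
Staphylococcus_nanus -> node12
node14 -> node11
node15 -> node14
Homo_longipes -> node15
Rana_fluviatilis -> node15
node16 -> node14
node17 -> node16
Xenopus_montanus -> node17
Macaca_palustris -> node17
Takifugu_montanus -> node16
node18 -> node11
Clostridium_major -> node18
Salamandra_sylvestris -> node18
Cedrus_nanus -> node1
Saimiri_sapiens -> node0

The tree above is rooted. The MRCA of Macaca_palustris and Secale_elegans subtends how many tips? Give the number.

12

The MRCA of Macaca_palustris and Secale_elegans is the node subtending ((Candida_major,Secale_elegans),(((Capsella_brevicauda,Listeria_gracilis),Staphylococcus_nanus),((Homo_longipes,Rana_fluviatilis),((Xenopus_montanus,Macaca_palustris),Takifugu_montanus)),(Clostridium_major,Salamandra_sylvestris))).
That clade contains 12 terminal taxa: Candida_major, Capsella_brevicauda, Clostridium_major, Homo_longipes, Listeria_gracilis, Macaca_palustris, Rana_fluviatilis, Salamandra_sylvestris, Secale_elegans, Staphylococcus_nanus, Takifugu_montanus, Xenopus_montanus.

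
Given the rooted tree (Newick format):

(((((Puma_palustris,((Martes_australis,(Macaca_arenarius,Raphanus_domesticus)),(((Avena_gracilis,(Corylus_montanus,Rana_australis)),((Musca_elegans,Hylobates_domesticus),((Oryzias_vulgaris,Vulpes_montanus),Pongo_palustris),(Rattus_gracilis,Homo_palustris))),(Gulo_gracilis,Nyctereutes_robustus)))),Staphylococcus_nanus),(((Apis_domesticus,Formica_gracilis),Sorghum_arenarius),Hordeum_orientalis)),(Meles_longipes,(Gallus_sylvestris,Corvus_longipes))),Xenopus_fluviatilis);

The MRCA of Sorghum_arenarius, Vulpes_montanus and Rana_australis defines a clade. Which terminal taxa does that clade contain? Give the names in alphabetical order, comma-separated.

Apis_domesticus, Avena_gracilis, Corylus_montanus, Formica_gracilis, Gulo_gracilis, Homo_palustris, Hordeum_orientalis, Hylobates_domesticus, Macaca_arenarius, Martes_australis, Musca_elegans, Nyctereutes_robustus, Oryzias_vulgaris, Pongo_palustris, Puma_palustris, Rana_australis, Raphanus_domesticus, Rattus_gracilis, Sorghum_arenarius, Staphylococcus_nanus, Vulpes_montanus

Tracing Sorghum_arenarius: it sits inside ((Apis_domesticus,Formica_gracilis),Sorghum_arenarius).
Tracing Vulpes_montanus: it sits inside (Oryzias_vulgaris,Vulpes_montanus).
Tracing Rana_australis: it sits inside (Corylus_montanus,Rana_australis).
The smallest clade enclosing all 3 is (((Puma_palustris,((Martes_australis,(Macaca_arenarius,Raphanus_domesticus)),(((Avena_gracilis,(Corylus_montanus,Rana_australis)),((Musca_elegans,Hylobates_domesticus),((Oryzias_vulgaris,Vulpes_montanus),Pongo_palustris),(Rattus_gracilis,Homo_palustris))),(Gulo_gracilis,Nyctereutes_robustus)))),Staphylococcus_nanus),(((Apis_domesticus,Formica_gracilis),Sorghum_arenarius),Hordeum_orientalis)); the answer is its 21 terminal taxa in alphabetical order.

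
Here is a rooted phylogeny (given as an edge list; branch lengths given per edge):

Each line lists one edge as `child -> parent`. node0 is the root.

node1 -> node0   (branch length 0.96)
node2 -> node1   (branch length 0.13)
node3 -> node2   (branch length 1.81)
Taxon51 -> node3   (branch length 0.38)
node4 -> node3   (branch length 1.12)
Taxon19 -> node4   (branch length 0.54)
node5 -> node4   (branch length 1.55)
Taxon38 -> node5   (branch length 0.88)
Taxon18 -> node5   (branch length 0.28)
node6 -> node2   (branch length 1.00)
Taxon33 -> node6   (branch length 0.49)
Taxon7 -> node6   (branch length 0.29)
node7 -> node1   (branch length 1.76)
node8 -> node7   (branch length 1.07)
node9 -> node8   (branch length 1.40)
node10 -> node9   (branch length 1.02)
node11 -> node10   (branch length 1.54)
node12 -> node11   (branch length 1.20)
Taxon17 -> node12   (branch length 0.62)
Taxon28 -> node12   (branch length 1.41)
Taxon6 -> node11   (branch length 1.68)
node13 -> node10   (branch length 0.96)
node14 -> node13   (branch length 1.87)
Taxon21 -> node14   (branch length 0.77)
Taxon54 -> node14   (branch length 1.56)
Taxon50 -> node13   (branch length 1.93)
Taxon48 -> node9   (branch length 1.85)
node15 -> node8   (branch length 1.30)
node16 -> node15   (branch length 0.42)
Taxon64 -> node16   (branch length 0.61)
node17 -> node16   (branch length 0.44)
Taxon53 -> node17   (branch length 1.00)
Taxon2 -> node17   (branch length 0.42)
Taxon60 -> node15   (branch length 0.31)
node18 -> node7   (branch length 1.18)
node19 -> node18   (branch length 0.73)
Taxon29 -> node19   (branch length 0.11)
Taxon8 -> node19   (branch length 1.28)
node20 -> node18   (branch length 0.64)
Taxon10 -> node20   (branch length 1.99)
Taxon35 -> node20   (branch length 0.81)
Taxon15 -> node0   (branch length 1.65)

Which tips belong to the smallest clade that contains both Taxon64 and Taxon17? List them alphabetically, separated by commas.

Taxon17, Taxon2, Taxon21, Taxon28, Taxon48, Taxon50, Taxon53, Taxon54, Taxon6, Taxon60, Taxon64

Tracing Taxon64: it sits inside (Taxon64,(Taxon53,Taxon2)).
Tracing Taxon17: it sits inside (Taxon17,Taxon28).
The smallest clade enclosing both is (((((Taxon17,Taxon28),Taxon6),((Taxon21,Taxon54),Taxon50)),Taxon48),((Taxon64,(Taxon53,Taxon2)),Taxon60)); the answer is its 11 terminal taxa in alphabetical order.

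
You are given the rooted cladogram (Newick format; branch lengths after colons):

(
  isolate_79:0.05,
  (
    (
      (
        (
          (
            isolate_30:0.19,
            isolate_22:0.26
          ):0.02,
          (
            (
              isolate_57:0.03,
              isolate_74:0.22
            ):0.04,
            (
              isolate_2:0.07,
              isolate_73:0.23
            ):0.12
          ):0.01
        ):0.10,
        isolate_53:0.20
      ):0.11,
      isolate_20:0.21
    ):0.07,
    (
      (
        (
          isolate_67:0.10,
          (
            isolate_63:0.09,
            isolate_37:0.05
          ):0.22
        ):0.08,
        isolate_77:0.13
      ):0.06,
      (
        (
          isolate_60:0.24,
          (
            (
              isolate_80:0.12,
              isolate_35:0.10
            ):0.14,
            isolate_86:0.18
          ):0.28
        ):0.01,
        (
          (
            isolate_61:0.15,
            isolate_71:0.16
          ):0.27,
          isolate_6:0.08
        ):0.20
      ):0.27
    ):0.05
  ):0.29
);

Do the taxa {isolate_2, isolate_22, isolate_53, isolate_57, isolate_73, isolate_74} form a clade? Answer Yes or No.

The MRCA of the listed taxa subtends (((isolate_30,isolate_22),((isolate_57,isolate_74),(isolate_2,isolate_73))),isolate_53).
That clade also contains isolate_30, which is not in the proposed group, so the group is not monophyletic.

No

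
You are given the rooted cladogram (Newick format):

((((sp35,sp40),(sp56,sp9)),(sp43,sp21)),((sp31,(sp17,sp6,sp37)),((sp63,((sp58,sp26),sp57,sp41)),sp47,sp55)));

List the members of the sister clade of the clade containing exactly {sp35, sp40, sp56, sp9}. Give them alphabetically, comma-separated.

sp21, sp43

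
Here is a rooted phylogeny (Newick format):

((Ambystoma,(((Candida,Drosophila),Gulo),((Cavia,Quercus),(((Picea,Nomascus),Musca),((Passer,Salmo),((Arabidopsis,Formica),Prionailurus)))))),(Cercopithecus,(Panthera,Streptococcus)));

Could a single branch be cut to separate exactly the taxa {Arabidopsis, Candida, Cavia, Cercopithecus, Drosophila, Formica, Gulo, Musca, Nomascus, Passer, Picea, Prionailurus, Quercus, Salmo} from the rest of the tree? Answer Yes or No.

No

The MRCA of the listed taxa is the root, so the smallest clade containing them is the whole tree.
That clade also contains Ambystoma, Panthera, Streptococcus, which are not in the proposed group, so the group is not monophyletic.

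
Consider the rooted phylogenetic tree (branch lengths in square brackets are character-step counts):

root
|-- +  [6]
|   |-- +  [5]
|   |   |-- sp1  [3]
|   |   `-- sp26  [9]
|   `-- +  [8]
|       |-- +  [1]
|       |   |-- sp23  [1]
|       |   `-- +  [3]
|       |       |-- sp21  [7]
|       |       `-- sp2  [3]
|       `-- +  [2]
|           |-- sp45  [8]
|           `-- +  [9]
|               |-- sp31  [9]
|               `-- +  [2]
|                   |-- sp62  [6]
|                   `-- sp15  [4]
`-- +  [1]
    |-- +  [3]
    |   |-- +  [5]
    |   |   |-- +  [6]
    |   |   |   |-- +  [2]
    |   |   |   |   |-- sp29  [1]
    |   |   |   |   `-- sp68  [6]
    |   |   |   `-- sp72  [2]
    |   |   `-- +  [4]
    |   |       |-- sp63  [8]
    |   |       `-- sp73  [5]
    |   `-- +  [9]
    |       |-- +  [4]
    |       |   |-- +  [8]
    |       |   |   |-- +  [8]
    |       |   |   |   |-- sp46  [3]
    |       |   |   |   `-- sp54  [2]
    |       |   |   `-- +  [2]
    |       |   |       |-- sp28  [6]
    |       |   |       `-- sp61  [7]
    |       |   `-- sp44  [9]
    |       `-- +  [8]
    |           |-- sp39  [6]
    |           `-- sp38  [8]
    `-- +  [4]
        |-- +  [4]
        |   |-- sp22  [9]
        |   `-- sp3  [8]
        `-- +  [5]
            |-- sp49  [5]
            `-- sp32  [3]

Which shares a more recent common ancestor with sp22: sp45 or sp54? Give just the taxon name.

sp54

The MRCA of sp22 and sp54 subtends (((((sp29,sp68),sp72),(sp63,sp73)),((((sp46,sp54),(sp28,sp61)),sp44),(sp39,sp38))),((sp22,sp3),(sp49,sp32))) (16 taxa).
The MRCA of sp22 and sp45 is the root, subtending the entire tree (25 taxa).
The first is nested inside the second, so sp22 shares a more recent common ancestor with sp54.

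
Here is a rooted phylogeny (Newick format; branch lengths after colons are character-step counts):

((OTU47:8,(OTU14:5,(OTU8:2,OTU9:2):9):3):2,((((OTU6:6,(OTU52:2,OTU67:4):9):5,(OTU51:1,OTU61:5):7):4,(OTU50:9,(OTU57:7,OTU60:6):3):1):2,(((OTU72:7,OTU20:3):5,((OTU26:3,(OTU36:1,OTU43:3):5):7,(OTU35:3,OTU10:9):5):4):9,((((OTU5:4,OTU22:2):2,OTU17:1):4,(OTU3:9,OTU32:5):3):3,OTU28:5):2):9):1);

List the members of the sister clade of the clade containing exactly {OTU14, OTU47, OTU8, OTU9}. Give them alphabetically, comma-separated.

The clade containing exactly {OTU14, OTU47, OTU8, OTU9} attaches directly to the root of the tree.
The other lineage descending from that same node — the sister group — is ((((OTU6,(OTU52,OTU67)),(OTU51,OTU61)),(OTU50,(OTU57,OTU60))),(((OTU72,OTU20),((OTU26,(OTU36,OTU43)),(OTU35,OTU10))),((((OTU5,OTU22),OTU17),(OTU3,OTU32)),OTU28))); its 21 tips in alphabetical order are the answer.

OTU10, OTU17, OTU20, OTU22, OTU26, OTU28, OTU3, OTU32, OTU35, OTU36, OTU43, OTU5, OTU50, OTU51, OTU52, OTU57, OTU6, OTU60, OTU61, OTU67, OTU72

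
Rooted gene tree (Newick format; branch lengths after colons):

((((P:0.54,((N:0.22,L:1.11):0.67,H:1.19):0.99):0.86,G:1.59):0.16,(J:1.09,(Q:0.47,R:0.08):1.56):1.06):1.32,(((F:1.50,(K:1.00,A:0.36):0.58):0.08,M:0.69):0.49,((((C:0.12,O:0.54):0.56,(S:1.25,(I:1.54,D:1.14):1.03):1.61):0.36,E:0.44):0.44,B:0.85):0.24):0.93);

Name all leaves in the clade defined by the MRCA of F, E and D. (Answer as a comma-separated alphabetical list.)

Tracing F: it sits inside (F,(K,A)).
Tracing E: it sits inside (((C,O),(S,(I,D))),E).
Tracing D: it sits inside (I,D).
The smallest clade enclosing all 3 is (((F,(K,A)),M),((((C,O),(S,(I,D))),E),B)); the answer is its 11 terminal taxa in alphabetical order.

A, B, C, D, E, F, I, K, M, O, S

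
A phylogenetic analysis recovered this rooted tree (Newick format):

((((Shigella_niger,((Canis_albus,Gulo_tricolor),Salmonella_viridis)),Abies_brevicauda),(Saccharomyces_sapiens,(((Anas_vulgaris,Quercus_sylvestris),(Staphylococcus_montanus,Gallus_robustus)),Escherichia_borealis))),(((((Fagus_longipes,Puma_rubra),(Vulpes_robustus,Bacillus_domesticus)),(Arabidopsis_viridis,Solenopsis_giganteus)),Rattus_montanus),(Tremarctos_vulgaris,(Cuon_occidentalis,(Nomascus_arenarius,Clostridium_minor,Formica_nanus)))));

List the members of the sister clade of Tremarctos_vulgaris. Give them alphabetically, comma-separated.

Tremarctos_vulgaris attaches to the tree at the node subtending (Tremarctos_vulgaris,(Cuon_occidentalis,(Nomascus_arenarius,Clostridium_minor,Formica_nanus))).
The other lineage descending from that same node — the sister group — is (Cuon_occidentalis,(Nomascus_arenarius,Clostridium_minor,Formica_nanus)); its 4 tips in alphabetical order are the answer.

Clostridium_minor, Cuon_occidentalis, Formica_nanus, Nomascus_arenarius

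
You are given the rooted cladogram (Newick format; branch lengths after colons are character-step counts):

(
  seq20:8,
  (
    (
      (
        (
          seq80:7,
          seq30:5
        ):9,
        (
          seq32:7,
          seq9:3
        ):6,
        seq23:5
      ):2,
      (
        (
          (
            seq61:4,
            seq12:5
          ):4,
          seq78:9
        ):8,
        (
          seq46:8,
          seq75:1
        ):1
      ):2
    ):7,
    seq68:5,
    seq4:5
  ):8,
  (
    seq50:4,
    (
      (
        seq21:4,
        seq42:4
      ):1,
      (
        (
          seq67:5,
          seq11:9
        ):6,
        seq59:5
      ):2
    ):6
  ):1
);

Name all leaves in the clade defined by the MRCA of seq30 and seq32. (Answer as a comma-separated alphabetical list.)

Tracing seq30: it sits inside (seq80,seq30).
Tracing seq32: it sits inside (seq32,seq9).
The smallest clade enclosing both is ((seq80,seq30),(seq32,seq9),seq23); the answer is its 5 terminal taxa in alphabetical order.

seq23, seq30, seq32, seq80, seq9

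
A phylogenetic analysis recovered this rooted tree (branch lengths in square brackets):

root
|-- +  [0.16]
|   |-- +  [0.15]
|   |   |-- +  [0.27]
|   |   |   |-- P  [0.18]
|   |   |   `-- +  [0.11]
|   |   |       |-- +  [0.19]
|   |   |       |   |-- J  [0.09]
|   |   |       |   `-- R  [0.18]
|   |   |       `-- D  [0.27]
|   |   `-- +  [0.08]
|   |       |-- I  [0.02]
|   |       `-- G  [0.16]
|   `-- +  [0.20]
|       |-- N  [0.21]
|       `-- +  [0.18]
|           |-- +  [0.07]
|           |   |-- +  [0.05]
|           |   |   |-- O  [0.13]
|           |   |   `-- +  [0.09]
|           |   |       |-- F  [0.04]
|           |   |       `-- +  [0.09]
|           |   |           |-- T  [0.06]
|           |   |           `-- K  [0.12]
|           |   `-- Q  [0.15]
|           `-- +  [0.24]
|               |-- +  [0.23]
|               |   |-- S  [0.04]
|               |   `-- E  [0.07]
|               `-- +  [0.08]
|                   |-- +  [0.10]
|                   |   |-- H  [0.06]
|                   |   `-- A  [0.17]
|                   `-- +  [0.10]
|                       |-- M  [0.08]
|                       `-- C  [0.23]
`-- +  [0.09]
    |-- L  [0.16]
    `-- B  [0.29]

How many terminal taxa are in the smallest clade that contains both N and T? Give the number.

12

The MRCA of N and T is the node subtending (N,(((O,(F,(T,K))),Q),((S,E),((H,A),(M,C))))).
That clade contains 12 terminal taxa: A, C, E, F, H, K, M, N, O, Q, S, T.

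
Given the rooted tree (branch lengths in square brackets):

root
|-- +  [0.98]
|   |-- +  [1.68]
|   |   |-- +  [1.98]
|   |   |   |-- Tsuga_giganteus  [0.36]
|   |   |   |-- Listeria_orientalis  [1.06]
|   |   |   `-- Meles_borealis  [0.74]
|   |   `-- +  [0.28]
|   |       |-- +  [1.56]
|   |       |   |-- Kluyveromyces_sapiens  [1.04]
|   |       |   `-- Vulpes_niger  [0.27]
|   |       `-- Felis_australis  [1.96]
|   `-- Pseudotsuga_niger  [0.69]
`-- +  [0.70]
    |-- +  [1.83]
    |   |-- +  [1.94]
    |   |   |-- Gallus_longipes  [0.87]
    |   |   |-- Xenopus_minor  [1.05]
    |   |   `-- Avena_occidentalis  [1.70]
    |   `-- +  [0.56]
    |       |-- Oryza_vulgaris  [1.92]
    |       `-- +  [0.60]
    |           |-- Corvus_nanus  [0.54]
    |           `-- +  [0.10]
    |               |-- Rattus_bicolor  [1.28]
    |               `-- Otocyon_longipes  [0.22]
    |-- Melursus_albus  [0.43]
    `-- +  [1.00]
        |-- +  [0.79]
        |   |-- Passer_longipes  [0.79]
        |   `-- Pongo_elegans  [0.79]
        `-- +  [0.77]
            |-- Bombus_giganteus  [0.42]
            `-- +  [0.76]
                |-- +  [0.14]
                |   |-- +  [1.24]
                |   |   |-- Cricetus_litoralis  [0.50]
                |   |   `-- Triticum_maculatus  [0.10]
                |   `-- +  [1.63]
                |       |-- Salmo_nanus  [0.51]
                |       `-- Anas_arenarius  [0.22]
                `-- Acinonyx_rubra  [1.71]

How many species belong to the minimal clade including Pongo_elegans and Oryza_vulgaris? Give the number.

16

The MRCA of Pongo_elegans and Oryza_vulgaris is the node subtending (((Gallus_longipes,Xenopus_minor,Avena_occidentalis),(Oryza_vulgaris,(Corvus_nanus,(Rattus_bicolor,Otocyon_longipes)))),Melursus_albus,((Passer_longipes,Pongo_elegans),(Bombus_giganteus,(((Cricetus_litoralis,Triticum_maculatus),(Salmo_nanus,Anas_arenarius)),Acinonyx_rubra)))).
That clade contains 16 terminal taxa: Acinonyx_rubra, Anas_arenarius, Avena_occidentalis, Bombus_giganteus, Corvus_nanus, Cricetus_litoralis, Gallus_longipes, Melursus_albus, Oryza_vulgaris, Otocyon_longipes, Passer_longipes, Pongo_elegans, Rattus_bicolor, Salmo_nanus, Triticum_maculatus, Xenopus_minor.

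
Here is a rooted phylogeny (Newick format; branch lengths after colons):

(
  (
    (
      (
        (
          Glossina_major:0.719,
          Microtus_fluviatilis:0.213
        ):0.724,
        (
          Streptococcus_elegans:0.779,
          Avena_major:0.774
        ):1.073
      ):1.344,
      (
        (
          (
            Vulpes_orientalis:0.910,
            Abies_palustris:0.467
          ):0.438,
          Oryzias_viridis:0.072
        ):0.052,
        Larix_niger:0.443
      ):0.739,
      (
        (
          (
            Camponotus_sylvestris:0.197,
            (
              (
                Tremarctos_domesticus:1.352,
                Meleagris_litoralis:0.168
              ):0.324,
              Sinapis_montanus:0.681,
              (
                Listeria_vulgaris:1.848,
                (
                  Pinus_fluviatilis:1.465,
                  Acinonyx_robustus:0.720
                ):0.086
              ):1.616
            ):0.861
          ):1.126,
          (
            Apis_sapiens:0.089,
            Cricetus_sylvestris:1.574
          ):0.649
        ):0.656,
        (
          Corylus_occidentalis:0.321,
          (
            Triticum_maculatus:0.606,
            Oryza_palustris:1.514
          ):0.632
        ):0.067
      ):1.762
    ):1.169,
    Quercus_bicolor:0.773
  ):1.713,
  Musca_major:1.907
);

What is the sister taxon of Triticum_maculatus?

Oryza_palustris

Triticum_maculatus attaches to the tree at the node subtending (Triticum_maculatus,Oryza_palustris).
The other lineage descending from that same node — the sister group — is the single tip Oryza_palustris.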